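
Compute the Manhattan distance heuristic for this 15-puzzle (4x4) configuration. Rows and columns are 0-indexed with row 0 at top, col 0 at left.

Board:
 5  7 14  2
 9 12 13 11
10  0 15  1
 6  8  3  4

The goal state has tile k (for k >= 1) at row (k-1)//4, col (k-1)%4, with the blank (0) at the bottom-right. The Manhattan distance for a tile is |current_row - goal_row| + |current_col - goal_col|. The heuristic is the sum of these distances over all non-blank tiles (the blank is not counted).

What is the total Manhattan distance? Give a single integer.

Answer: 39

Derivation:
Tile 5: (0,0)->(1,0) = 1
Tile 7: (0,1)->(1,2) = 2
Tile 14: (0,2)->(3,1) = 4
Tile 2: (0,3)->(0,1) = 2
Tile 9: (1,0)->(2,0) = 1
Tile 12: (1,1)->(2,3) = 3
Tile 13: (1,2)->(3,0) = 4
Tile 11: (1,3)->(2,2) = 2
Tile 10: (2,0)->(2,1) = 1
Tile 15: (2,2)->(3,2) = 1
Tile 1: (2,3)->(0,0) = 5
Tile 6: (3,0)->(1,1) = 3
Tile 8: (3,1)->(1,3) = 4
Tile 3: (3,2)->(0,2) = 3
Tile 4: (3,3)->(0,3) = 3
Sum: 1 + 2 + 4 + 2 + 1 + 3 + 4 + 2 + 1 + 1 + 5 + 3 + 4 + 3 + 3 = 39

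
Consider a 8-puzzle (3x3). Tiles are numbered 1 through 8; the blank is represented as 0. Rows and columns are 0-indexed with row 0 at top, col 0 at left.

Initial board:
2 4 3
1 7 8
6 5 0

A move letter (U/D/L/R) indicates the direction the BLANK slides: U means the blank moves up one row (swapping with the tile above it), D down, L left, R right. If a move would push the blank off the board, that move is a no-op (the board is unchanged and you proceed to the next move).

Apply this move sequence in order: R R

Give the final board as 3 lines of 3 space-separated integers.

After move 1 (R):
2 4 3
1 7 8
6 5 0

After move 2 (R):
2 4 3
1 7 8
6 5 0

Answer: 2 4 3
1 7 8
6 5 0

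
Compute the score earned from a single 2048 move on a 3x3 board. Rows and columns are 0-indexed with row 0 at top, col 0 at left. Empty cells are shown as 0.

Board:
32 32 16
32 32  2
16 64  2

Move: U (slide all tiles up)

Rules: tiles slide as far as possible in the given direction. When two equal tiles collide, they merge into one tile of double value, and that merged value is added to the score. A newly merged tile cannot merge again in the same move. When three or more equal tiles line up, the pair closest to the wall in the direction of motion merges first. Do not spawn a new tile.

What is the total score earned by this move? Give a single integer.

Slide up:
col 0: [32, 32, 16] -> [64, 16, 0]  score +64 (running 64)
col 1: [32, 32, 64] -> [64, 64, 0]  score +64 (running 128)
col 2: [16, 2, 2] -> [16, 4, 0]  score +4 (running 132)
Board after move:
64 64 16
16 64  4
 0  0  0

Answer: 132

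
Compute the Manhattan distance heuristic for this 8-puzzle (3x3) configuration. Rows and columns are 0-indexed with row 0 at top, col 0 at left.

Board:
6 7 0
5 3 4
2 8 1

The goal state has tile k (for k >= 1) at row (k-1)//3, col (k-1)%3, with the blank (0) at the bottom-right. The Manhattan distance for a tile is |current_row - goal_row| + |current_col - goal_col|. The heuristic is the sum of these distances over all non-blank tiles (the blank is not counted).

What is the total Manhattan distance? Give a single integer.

Answer: 18

Derivation:
Tile 6: (0,0)->(1,2) = 3
Tile 7: (0,1)->(2,0) = 3
Tile 5: (1,0)->(1,1) = 1
Tile 3: (1,1)->(0,2) = 2
Tile 4: (1,2)->(1,0) = 2
Tile 2: (2,0)->(0,1) = 3
Tile 8: (2,1)->(2,1) = 0
Tile 1: (2,2)->(0,0) = 4
Sum: 3 + 3 + 1 + 2 + 2 + 3 + 0 + 4 = 18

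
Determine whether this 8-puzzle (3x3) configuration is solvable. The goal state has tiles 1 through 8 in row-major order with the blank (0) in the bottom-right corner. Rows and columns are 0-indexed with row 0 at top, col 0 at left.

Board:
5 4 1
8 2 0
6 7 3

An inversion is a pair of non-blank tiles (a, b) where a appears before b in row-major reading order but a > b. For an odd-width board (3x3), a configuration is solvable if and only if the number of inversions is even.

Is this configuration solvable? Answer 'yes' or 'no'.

Inversions (pairs i<j in row-major order where tile[i] > tile[j] > 0): 13
13 is odd, so the puzzle is not solvable.

Answer: no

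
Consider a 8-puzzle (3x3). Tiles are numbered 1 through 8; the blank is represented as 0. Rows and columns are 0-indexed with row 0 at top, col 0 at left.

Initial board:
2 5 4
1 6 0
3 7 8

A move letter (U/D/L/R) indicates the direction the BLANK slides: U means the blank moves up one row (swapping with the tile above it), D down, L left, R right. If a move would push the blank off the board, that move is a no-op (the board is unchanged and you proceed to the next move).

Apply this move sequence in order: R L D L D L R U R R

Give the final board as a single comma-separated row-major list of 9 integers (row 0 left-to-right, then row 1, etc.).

Answer: 2, 5, 4, 1, 6, 0, 3, 7, 8

Derivation:
After move 1 (R):
2 5 4
1 6 0
3 7 8

After move 2 (L):
2 5 4
1 0 6
3 7 8

After move 3 (D):
2 5 4
1 7 6
3 0 8

After move 4 (L):
2 5 4
1 7 6
0 3 8

After move 5 (D):
2 5 4
1 7 6
0 3 8

After move 6 (L):
2 5 4
1 7 6
0 3 8

After move 7 (R):
2 5 4
1 7 6
3 0 8

After move 8 (U):
2 5 4
1 0 6
3 7 8

After move 9 (R):
2 5 4
1 6 0
3 7 8

After move 10 (R):
2 5 4
1 6 0
3 7 8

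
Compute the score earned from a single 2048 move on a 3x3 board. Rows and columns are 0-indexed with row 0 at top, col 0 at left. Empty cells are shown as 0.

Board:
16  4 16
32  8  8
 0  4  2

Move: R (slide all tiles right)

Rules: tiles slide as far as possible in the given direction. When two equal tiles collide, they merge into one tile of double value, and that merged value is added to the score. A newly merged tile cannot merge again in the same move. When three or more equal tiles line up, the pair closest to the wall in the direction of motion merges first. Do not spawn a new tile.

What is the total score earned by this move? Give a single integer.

Slide right:
row 0: [16, 4, 16] -> [16, 4, 16]  score +0 (running 0)
row 1: [32, 8, 8] -> [0, 32, 16]  score +16 (running 16)
row 2: [0, 4, 2] -> [0, 4, 2]  score +0 (running 16)
Board after move:
16  4 16
 0 32 16
 0  4  2

Answer: 16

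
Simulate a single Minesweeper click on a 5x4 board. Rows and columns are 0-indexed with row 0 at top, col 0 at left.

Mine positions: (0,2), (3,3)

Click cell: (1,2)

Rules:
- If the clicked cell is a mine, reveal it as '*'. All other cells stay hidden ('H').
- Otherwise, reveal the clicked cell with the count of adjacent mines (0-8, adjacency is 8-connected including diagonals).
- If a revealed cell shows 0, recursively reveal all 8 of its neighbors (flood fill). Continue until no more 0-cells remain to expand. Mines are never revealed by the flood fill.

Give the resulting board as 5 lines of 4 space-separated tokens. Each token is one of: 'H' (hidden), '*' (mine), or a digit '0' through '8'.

H H H H
H H 1 H
H H H H
H H H H
H H H H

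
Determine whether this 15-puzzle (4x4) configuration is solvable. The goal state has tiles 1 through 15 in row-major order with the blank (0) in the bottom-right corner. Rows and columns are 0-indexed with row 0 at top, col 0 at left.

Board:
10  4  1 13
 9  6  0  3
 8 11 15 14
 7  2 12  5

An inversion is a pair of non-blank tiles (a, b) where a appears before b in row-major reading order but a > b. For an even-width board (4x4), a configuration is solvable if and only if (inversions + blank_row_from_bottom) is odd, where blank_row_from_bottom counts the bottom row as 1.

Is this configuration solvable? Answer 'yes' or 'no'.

Inversions: 49
Blank is in row 1 (0-indexed from top), which is row 3 counting from the bottom (bottom = 1).
49 + 3 = 52, which is even, so the puzzle is not solvable.

Answer: no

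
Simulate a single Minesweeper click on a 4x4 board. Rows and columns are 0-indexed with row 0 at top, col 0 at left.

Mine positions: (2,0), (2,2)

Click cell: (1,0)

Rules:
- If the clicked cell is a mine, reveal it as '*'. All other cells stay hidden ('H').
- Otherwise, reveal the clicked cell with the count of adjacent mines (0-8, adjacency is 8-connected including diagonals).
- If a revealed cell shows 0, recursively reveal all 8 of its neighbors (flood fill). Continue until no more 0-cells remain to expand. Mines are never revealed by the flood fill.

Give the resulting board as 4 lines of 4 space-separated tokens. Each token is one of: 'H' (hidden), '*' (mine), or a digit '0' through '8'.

H H H H
1 H H H
H H H H
H H H H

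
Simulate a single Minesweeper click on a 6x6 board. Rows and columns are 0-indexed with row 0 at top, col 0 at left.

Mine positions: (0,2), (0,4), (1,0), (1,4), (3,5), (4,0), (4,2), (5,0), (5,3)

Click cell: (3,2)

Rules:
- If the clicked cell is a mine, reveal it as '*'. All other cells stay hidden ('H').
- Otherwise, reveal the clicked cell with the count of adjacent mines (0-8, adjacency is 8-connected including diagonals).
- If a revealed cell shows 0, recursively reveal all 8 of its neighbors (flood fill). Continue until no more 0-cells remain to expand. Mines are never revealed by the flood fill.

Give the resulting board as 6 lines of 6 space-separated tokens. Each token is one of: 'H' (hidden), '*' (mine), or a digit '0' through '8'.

H H H H H H
H H H H H H
H H H H H H
H H 1 H H H
H H H H H H
H H H H H H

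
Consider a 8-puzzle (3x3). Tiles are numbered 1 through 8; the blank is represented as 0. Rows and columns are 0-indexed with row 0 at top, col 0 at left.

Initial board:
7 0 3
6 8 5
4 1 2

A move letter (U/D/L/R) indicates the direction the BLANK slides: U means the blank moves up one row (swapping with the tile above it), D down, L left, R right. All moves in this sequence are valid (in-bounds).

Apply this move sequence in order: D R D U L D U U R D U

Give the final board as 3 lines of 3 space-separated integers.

Answer: 7 3 0
6 8 5
4 1 2

Derivation:
After move 1 (D):
7 8 3
6 0 5
4 1 2

After move 2 (R):
7 8 3
6 5 0
4 1 2

After move 3 (D):
7 8 3
6 5 2
4 1 0

After move 4 (U):
7 8 3
6 5 0
4 1 2

After move 5 (L):
7 8 3
6 0 5
4 1 2

After move 6 (D):
7 8 3
6 1 5
4 0 2

After move 7 (U):
7 8 3
6 0 5
4 1 2

After move 8 (U):
7 0 3
6 8 5
4 1 2

After move 9 (R):
7 3 0
6 8 5
4 1 2

After move 10 (D):
7 3 5
6 8 0
4 1 2

After move 11 (U):
7 3 0
6 8 5
4 1 2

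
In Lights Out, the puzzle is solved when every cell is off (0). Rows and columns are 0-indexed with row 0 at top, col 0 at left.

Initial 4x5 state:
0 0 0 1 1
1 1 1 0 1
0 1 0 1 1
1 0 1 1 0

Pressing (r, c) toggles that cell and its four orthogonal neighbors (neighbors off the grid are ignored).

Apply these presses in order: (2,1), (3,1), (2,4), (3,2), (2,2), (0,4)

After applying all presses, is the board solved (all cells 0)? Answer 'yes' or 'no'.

After press 1 at (2,1):
0 0 0 1 1
1 0 1 0 1
1 0 1 1 1
1 1 1 1 0

After press 2 at (3,1):
0 0 0 1 1
1 0 1 0 1
1 1 1 1 1
0 0 0 1 0

After press 3 at (2,4):
0 0 0 1 1
1 0 1 0 0
1 1 1 0 0
0 0 0 1 1

After press 4 at (3,2):
0 0 0 1 1
1 0 1 0 0
1 1 0 0 0
0 1 1 0 1

After press 5 at (2,2):
0 0 0 1 1
1 0 0 0 0
1 0 1 1 0
0 1 0 0 1

After press 6 at (0,4):
0 0 0 0 0
1 0 0 0 1
1 0 1 1 0
0 1 0 0 1

Lights still on: 7

Answer: no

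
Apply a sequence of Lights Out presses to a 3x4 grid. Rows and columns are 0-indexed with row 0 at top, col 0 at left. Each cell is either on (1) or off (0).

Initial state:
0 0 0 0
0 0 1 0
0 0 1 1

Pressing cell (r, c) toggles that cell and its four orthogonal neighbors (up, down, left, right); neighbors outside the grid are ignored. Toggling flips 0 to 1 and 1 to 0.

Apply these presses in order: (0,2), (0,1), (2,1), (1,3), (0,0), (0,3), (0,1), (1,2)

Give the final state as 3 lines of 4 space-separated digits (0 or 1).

After press 1 at (0,2):
0 1 1 1
0 0 0 0
0 0 1 1

After press 2 at (0,1):
1 0 0 1
0 1 0 0
0 0 1 1

After press 3 at (2,1):
1 0 0 1
0 0 0 0
1 1 0 1

After press 4 at (1,3):
1 0 0 0
0 0 1 1
1 1 0 0

After press 5 at (0,0):
0 1 0 0
1 0 1 1
1 1 0 0

After press 6 at (0,3):
0 1 1 1
1 0 1 0
1 1 0 0

After press 7 at (0,1):
1 0 0 1
1 1 1 0
1 1 0 0

After press 8 at (1,2):
1 0 1 1
1 0 0 1
1 1 1 0

Answer: 1 0 1 1
1 0 0 1
1 1 1 0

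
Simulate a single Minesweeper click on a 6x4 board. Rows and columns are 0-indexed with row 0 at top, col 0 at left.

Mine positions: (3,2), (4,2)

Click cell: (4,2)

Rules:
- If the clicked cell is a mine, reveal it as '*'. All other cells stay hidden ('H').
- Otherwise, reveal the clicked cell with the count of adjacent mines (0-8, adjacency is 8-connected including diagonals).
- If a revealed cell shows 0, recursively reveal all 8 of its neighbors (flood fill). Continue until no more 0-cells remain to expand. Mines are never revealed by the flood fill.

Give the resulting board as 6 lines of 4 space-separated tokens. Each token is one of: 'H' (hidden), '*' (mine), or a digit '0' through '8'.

H H H H
H H H H
H H H H
H H H H
H H * H
H H H H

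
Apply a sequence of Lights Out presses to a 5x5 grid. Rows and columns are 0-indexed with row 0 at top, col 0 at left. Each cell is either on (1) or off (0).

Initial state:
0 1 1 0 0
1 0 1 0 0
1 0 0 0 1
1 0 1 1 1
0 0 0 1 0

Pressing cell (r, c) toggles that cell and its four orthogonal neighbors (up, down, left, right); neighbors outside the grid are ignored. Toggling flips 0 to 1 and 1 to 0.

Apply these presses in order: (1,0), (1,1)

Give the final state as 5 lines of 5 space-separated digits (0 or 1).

Answer: 1 0 1 0 0
1 0 0 0 0
0 1 0 0 1
1 0 1 1 1
0 0 0 1 0

Derivation:
After press 1 at (1,0):
1 1 1 0 0
0 1 1 0 0
0 0 0 0 1
1 0 1 1 1
0 0 0 1 0

After press 2 at (1,1):
1 0 1 0 0
1 0 0 0 0
0 1 0 0 1
1 0 1 1 1
0 0 0 1 0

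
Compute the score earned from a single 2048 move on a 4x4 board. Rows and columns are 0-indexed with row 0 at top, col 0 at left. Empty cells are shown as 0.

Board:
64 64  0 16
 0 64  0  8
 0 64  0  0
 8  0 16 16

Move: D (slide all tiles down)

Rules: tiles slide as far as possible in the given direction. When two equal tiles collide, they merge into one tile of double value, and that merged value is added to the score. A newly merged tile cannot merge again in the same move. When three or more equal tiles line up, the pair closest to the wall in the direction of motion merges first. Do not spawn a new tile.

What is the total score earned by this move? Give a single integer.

Slide down:
col 0: [64, 0, 0, 8] -> [0, 0, 64, 8]  score +0 (running 0)
col 1: [64, 64, 64, 0] -> [0, 0, 64, 128]  score +128 (running 128)
col 2: [0, 0, 0, 16] -> [0, 0, 0, 16]  score +0 (running 128)
col 3: [16, 8, 0, 16] -> [0, 16, 8, 16]  score +0 (running 128)
Board after move:
  0   0   0   0
  0   0   0  16
 64  64   0   8
  8 128  16  16

Answer: 128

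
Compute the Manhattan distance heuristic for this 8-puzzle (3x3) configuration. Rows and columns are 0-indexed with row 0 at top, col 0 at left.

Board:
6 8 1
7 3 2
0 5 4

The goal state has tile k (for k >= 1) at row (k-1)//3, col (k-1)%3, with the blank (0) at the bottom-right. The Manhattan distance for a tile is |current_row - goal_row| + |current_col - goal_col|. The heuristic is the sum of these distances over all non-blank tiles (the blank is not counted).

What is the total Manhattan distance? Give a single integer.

Answer: 16

Derivation:
Tile 6: (0,0)->(1,2) = 3
Tile 8: (0,1)->(2,1) = 2
Tile 1: (0,2)->(0,0) = 2
Tile 7: (1,0)->(2,0) = 1
Tile 3: (1,1)->(0,2) = 2
Tile 2: (1,2)->(0,1) = 2
Tile 5: (2,1)->(1,1) = 1
Tile 4: (2,2)->(1,0) = 3
Sum: 3 + 2 + 2 + 1 + 2 + 2 + 1 + 3 = 16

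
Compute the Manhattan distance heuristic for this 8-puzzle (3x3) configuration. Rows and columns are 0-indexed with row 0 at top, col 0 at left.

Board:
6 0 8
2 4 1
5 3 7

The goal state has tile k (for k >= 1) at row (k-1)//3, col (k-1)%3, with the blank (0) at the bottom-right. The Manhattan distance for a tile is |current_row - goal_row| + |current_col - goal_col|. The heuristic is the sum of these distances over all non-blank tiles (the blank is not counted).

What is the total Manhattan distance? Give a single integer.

Answer: 19

Derivation:
Tile 6: (0,0)->(1,2) = 3
Tile 8: (0,2)->(2,1) = 3
Tile 2: (1,0)->(0,1) = 2
Tile 4: (1,1)->(1,0) = 1
Tile 1: (1,2)->(0,0) = 3
Tile 5: (2,0)->(1,1) = 2
Tile 3: (2,1)->(0,2) = 3
Tile 7: (2,2)->(2,0) = 2
Sum: 3 + 3 + 2 + 1 + 3 + 2 + 3 + 2 = 19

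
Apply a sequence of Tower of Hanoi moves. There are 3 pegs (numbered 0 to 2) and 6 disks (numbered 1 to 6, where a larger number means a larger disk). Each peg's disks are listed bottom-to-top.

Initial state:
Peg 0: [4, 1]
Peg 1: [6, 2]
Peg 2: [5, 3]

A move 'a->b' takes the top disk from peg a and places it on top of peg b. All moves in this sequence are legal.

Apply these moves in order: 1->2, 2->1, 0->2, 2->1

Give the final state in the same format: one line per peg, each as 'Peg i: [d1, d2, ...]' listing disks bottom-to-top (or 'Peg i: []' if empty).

Answer: Peg 0: [4]
Peg 1: [6, 2, 1]
Peg 2: [5, 3]

Derivation:
After move 1 (1->2):
Peg 0: [4, 1]
Peg 1: [6]
Peg 2: [5, 3, 2]

After move 2 (2->1):
Peg 0: [4, 1]
Peg 1: [6, 2]
Peg 2: [5, 3]

After move 3 (0->2):
Peg 0: [4]
Peg 1: [6, 2]
Peg 2: [5, 3, 1]

After move 4 (2->1):
Peg 0: [4]
Peg 1: [6, 2, 1]
Peg 2: [5, 3]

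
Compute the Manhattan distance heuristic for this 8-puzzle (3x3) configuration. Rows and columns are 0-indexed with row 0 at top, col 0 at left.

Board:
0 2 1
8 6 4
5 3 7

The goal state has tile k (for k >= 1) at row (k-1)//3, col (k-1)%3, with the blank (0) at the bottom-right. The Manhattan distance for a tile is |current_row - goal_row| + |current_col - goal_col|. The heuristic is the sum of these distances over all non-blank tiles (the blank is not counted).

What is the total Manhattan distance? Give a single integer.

Tile 2: at (0,1), goal (0,1), distance |0-0|+|1-1| = 0
Tile 1: at (0,2), goal (0,0), distance |0-0|+|2-0| = 2
Tile 8: at (1,0), goal (2,1), distance |1-2|+|0-1| = 2
Tile 6: at (1,1), goal (1,2), distance |1-1|+|1-2| = 1
Tile 4: at (1,2), goal (1,0), distance |1-1|+|2-0| = 2
Tile 5: at (2,0), goal (1,1), distance |2-1|+|0-1| = 2
Tile 3: at (2,1), goal (0,2), distance |2-0|+|1-2| = 3
Tile 7: at (2,2), goal (2,0), distance |2-2|+|2-0| = 2
Sum: 0 + 2 + 2 + 1 + 2 + 2 + 3 + 2 = 14

Answer: 14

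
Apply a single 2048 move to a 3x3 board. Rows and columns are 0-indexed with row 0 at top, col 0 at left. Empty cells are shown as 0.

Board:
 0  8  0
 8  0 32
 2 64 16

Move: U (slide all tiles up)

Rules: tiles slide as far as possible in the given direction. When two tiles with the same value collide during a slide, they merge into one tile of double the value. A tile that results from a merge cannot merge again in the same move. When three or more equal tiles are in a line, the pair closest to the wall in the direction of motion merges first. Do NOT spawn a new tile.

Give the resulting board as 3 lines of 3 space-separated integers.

Answer:  8  8 32
 2 64 16
 0  0  0

Derivation:
Slide up:
col 0: [0, 8, 2] -> [8, 2, 0]
col 1: [8, 0, 64] -> [8, 64, 0]
col 2: [0, 32, 16] -> [32, 16, 0]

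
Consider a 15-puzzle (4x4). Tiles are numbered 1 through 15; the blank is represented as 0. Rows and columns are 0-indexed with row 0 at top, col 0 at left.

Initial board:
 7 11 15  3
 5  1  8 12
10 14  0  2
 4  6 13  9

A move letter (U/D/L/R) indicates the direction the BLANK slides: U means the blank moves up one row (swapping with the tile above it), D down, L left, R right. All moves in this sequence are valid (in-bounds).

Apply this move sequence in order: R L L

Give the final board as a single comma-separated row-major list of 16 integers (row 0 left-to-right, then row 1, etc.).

After move 1 (R):
 7 11 15  3
 5  1  8 12
10 14  2  0
 4  6 13  9

After move 2 (L):
 7 11 15  3
 5  1  8 12
10 14  0  2
 4  6 13  9

After move 3 (L):
 7 11 15  3
 5  1  8 12
10  0 14  2
 4  6 13  9

Answer: 7, 11, 15, 3, 5, 1, 8, 12, 10, 0, 14, 2, 4, 6, 13, 9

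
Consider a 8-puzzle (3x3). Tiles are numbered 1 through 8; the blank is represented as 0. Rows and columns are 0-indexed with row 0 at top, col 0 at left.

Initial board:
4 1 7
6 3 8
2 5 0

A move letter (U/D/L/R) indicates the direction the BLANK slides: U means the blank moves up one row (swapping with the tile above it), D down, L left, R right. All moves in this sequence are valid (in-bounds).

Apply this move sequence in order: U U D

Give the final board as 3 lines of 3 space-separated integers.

After move 1 (U):
4 1 7
6 3 0
2 5 8

After move 2 (U):
4 1 0
6 3 7
2 5 8

After move 3 (D):
4 1 7
6 3 0
2 5 8

Answer: 4 1 7
6 3 0
2 5 8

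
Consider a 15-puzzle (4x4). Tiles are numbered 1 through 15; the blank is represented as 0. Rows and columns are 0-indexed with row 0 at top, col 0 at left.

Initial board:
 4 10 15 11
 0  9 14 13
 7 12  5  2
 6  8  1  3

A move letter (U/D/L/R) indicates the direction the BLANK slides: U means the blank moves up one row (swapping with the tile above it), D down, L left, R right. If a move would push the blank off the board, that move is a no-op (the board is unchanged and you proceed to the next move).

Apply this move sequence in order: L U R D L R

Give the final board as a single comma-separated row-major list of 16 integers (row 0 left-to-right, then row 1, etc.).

Answer: 10, 9, 15, 11, 4, 0, 14, 13, 7, 12, 5, 2, 6, 8, 1, 3

Derivation:
After move 1 (L):
 4 10 15 11
 0  9 14 13
 7 12  5  2
 6  8  1  3

After move 2 (U):
 0 10 15 11
 4  9 14 13
 7 12  5  2
 6  8  1  3

After move 3 (R):
10  0 15 11
 4  9 14 13
 7 12  5  2
 6  8  1  3

After move 4 (D):
10  9 15 11
 4  0 14 13
 7 12  5  2
 6  8  1  3

After move 5 (L):
10  9 15 11
 0  4 14 13
 7 12  5  2
 6  8  1  3

After move 6 (R):
10  9 15 11
 4  0 14 13
 7 12  5  2
 6  8  1  3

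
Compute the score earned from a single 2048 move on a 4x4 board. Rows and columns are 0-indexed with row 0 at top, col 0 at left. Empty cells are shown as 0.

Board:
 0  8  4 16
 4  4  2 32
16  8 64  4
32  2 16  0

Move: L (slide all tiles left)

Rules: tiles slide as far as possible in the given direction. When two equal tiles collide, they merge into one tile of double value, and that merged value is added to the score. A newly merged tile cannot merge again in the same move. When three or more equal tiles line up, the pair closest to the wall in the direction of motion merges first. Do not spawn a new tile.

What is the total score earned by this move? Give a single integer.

Slide left:
row 0: [0, 8, 4, 16] -> [8, 4, 16, 0]  score +0 (running 0)
row 1: [4, 4, 2, 32] -> [8, 2, 32, 0]  score +8 (running 8)
row 2: [16, 8, 64, 4] -> [16, 8, 64, 4]  score +0 (running 8)
row 3: [32, 2, 16, 0] -> [32, 2, 16, 0]  score +0 (running 8)
Board after move:
 8  4 16  0
 8  2 32  0
16  8 64  4
32  2 16  0

Answer: 8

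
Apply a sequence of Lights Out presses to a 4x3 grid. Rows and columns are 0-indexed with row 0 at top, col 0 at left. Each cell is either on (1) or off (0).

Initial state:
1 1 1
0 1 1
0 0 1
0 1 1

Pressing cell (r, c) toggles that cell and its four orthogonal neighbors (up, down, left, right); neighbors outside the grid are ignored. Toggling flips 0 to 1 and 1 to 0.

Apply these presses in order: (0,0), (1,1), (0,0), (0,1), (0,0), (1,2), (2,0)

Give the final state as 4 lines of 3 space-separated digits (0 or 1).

Answer: 1 0 1
1 0 1
1 0 0
1 1 1

Derivation:
After press 1 at (0,0):
0 0 1
1 1 1
0 0 1
0 1 1

After press 2 at (1,1):
0 1 1
0 0 0
0 1 1
0 1 1

After press 3 at (0,0):
1 0 1
1 0 0
0 1 1
0 1 1

After press 4 at (0,1):
0 1 0
1 1 0
0 1 1
0 1 1

After press 5 at (0,0):
1 0 0
0 1 0
0 1 1
0 1 1

After press 6 at (1,2):
1 0 1
0 0 1
0 1 0
0 1 1

After press 7 at (2,0):
1 0 1
1 0 1
1 0 0
1 1 1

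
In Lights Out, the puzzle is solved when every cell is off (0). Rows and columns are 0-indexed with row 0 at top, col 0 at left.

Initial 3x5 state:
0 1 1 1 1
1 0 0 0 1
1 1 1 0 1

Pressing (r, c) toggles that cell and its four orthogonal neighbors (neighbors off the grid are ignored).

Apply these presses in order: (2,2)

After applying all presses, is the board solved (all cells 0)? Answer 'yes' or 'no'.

After press 1 at (2,2):
0 1 1 1 1
1 0 1 0 1
1 0 0 1 1

Lights still on: 10

Answer: no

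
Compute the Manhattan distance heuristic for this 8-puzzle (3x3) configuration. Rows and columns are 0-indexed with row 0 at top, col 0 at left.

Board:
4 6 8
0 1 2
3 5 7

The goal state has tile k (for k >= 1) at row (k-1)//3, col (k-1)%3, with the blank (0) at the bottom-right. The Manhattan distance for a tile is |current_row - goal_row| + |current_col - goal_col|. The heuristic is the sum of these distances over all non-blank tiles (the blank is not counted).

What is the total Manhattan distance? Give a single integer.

Tile 4: (0,0)->(1,0) = 1
Tile 6: (0,1)->(1,2) = 2
Tile 8: (0,2)->(2,1) = 3
Tile 1: (1,1)->(0,0) = 2
Tile 2: (1,2)->(0,1) = 2
Tile 3: (2,0)->(0,2) = 4
Tile 5: (2,1)->(1,1) = 1
Tile 7: (2,2)->(2,0) = 2
Sum: 1 + 2 + 3 + 2 + 2 + 4 + 1 + 2 = 17

Answer: 17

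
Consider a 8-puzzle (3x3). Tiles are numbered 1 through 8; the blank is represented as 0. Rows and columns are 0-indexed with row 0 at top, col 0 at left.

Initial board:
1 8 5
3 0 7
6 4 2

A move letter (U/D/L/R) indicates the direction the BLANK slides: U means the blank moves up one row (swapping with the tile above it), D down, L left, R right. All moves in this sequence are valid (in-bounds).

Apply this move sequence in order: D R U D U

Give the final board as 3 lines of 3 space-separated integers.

After move 1 (D):
1 8 5
3 4 7
6 0 2

After move 2 (R):
1 8 5
3 4 7
6 2 0

After move 3 (U):
1 8 5
3 4 0
6 2 7

After move 4 (D):
1 8 5
3 4 7
6 2 0

After move 5 (U):
1 8 5
3 4 0
6 2 7

Answer: 1 8 5
3 4 0
6 2 7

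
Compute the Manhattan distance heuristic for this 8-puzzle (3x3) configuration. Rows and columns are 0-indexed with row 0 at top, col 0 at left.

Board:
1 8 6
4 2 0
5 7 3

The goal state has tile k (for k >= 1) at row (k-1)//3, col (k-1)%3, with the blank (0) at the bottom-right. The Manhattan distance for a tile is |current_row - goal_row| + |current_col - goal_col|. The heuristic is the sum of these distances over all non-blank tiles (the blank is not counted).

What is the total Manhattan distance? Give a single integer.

Answer: 9

Derivation:
Tile 1: at (0,0), goal (0,0), distance |0-0|+|0-0| = 0
Tile 8: at (0,1), goal (2,1), distance |0-2|+|1-1| = 2
Tile 6: at (0,2), goal (1,2), distance |0-1|+|2-2| = 1
Tile 4: at (1,0), goal (1,0), distance |1-1|+|0-0| = 0
Tile 2: at (1,1), goal (0,1), distance |1-0|+|1-1| = 1
Tile 5: at (2,0), goal (1,1), distance |2-1|+|0-1| = 2
Tile 7: at (2,1), goal (2,0), distance |2-2|+|1-0| = 1
Tile 3: at (2,2), goal (0,2), distance |2-0|+|2-2| = 2
Sum: 0 + 2 + 1 + 0 + 1 + 2 + 1 + 2 = 9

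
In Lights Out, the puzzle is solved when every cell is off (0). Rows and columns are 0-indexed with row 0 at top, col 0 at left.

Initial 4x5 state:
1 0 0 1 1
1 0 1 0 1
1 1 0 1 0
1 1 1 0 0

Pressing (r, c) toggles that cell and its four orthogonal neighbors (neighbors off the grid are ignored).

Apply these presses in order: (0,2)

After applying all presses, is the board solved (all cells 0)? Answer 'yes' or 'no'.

Answer: no

Derivation:
After press 1 at (0,2):
1 1 1 0 1
1 0 0 0 1
1 1 0 1 0
1 1 1 0 0

Lights still on: 12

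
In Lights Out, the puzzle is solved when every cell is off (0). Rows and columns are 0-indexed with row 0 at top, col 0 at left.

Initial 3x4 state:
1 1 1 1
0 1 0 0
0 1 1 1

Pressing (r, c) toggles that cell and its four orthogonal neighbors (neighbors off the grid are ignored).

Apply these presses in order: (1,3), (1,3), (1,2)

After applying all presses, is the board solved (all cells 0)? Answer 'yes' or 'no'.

Answer: no

Derivation:
After press 1 at (1,3):
1 1 1 0
0 1 1 1
0 1 1 0

After press 2 at (1,3):
1 1 1 1
0 1 0 0
0 1 1 1

After press 3 at (1,2):
1 1 0 1
0 0 1 1
0 1 0 1

Lights still on: 7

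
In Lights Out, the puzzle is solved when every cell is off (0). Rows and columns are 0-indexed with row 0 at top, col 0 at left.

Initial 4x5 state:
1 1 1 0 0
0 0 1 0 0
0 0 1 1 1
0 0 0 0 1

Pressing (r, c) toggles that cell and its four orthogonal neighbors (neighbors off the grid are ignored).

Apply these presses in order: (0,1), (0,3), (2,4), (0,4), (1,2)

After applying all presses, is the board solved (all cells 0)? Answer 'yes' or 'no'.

Answer: yes

Derivation:
After press 1 at (0,1):
0 0 0 0 0
0 1 1 0 0
0 0 1 1 1
0 0 0 0 1

After press 2 at (0,3):
0 0 1 1 1
0 1 1 1 0
0 0 1 1 1
0 0 0 0 1

After press 3 at (2,4):
0 0 1 1 1
0 1 1 1 1
0 0 1 0 0
0 0 0 0 0

After press 4 at (0,4):
0 0 1 0 0
0 1 1 1 0
0 0 1 0 0
0 0 0 0 0

After press 5 at (1,2):
0 0 0 0 0
0 0 0 0 0
0 0 0 0 0
0 0 0 0 0

Lights still on: 0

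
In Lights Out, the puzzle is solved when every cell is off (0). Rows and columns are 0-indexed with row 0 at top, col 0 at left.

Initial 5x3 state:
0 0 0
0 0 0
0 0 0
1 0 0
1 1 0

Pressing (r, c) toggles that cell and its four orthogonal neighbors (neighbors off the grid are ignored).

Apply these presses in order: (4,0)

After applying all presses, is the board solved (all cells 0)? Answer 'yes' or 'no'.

After press 1 at (4,0):
0 0 0
0 0 0
0 0 0
0 0 0
0 0 0

Lights still on: 0

Answer: yes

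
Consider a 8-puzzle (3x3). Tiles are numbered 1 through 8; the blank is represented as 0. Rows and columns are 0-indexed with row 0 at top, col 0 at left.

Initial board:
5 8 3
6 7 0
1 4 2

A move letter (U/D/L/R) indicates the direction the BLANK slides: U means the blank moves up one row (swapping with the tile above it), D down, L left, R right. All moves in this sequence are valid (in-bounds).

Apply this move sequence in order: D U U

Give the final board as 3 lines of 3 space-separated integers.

After move 1 (D):
5 8 3
6 7 2
1 4 0

After move 2 (U):
5 8 3
6 7 0
1 4 2

After move 3 (U):
5 8 0
6 7 3
1 4 2

Answer: 5 8 0
6 7 3
1 4 2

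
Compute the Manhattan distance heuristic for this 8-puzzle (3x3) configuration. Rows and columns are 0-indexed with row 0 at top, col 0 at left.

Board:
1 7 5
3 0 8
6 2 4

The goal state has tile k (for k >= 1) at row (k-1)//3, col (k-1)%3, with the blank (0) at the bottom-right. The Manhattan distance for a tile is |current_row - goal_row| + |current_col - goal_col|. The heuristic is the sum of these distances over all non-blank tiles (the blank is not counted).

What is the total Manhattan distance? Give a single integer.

Tile 1: at (0,0), goal (0,0), distance |0-0|+|0-0| = 0
Tile 7: at (0,1), goal (2,0), distance |0-2|+|1-0| = 3
Tile 5: at (0,2), goal (1,1), distance |0-1|+|2-1| = 2
Tile 3: at (1,0), goal (0,2), distance |1-0|+|0-2| = 3
Tile 8: at (1,2), goal (2,1), distance |1-2|+|2-1| = 2
Tile 6: at (2,0), goal (1,2), distance |2-1|+|0-2| = 3
Tile 2: at (2,1), goal (0,1), distance |2-0|+|1-1| = 2
Tile 4: at (2,2), goal (1,0), distance |2-1|+|2-0| = 3
Sum: 0 + 3 + 2 + 3 + 2 + 3 + 2 + 3 = 18

Answer: 18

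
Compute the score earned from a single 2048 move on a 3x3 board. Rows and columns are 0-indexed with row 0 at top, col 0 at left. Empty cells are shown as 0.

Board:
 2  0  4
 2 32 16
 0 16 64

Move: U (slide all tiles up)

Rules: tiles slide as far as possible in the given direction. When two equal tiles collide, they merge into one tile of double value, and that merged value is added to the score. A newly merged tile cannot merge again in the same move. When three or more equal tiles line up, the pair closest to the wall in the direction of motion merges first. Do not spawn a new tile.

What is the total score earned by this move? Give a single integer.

Slide up:
col 0: [2, 2, 0] -> [4, 0, 0]  score +4 (running 4)
col 1: [0, 32, 16] -> [32, 16, 0]  score +0 (running 4)
col 2: [4, 16, 64] -> [4, 16, 64]  score +0 (running 4)
Board after move:
 4 32  4
 0 16 16
 0  0 64

Answer: 4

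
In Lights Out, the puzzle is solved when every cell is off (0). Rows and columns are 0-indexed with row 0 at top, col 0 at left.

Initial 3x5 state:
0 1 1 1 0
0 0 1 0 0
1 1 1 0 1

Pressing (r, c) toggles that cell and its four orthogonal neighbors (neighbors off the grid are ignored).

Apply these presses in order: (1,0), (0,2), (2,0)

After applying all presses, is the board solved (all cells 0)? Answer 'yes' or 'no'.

After press 1 at (1,0):
1 1 1 1 0
1 1 1 0 0
0 1 1 0 1

After press 2 at (0,2):
1 0 0 0 0
1 1 0 0 0
0 1 1 0 1

After press 3 at (2,0):
1 0 0 0 0
0 1 0 0 0
1 0 1 0 1

Lights still on: 5

Answer: no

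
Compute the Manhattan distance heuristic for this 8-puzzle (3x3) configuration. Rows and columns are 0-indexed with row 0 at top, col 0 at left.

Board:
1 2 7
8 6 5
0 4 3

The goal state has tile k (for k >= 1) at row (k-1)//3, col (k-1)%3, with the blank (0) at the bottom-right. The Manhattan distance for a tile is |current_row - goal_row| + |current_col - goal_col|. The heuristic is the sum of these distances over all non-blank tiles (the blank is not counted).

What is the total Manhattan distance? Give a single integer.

Answer: 12

Derivation:
Tile 1: at (0,0), goal (0,0), distance |0-0|+|0-0| = 0
Tile 2: at (0,1), goal (0,1), distance |0-0|+|1-1| = 0
Tile 7: at (0,2), goal (2,0), distance |0-2|+|2-0| = 4
Tile 8: at (1,0), goal (2,1), distance |1-2|+|0-1| = 2
Tile 6: at (1,1), goal (1,2), distance |1-1|+|1-2| = 1
Tile 5: at (1,2), goal (1,1), distance |1-1|+|2-1| = 1
Tile 4: at (2,1), goal (1,0), distance |2-1|+|1-0| = 2
Tile 3: at (2,2), goal (0,2), distance |2-0|+|2-2| = 2
Sum: 0 + 0 + 4 + 2 + 1 + 1 + 2 + 2 = 12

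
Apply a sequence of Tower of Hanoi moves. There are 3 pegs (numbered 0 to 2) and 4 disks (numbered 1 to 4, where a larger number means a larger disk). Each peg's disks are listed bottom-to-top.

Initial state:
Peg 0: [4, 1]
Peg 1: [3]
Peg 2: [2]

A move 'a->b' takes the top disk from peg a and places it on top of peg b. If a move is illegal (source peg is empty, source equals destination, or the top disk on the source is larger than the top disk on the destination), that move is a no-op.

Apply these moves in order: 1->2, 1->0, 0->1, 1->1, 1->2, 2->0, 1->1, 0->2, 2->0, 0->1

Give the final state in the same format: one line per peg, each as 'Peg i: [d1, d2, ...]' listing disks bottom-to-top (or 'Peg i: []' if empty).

After move 1 (1->2):
Peg 0: [4, 1]
Peg 1: [3]
Peg 2: [2]

After move 2 (1->0):
Peg 0: [4, 1]
Peg 1: [3]
Peg 2: [2]

After move 3 (0->1):
Peg 0: [4]
Peg 1: [3, 1]
Peg 2: [2]

After move 4 (1->1):
Peg 0: [4]
Peg 1: [3, 1]
Peg 2: [2]

After move 5 (1->2):
Peg 0: [4]
Peg 1: [3]
Peg 2: [2, 1]

After move 6 (2->0):
Peg 0: [4, 1]
Peg 1: [3]
Peg 2: [2]

After move 7 (1->1):
Peg 0: [4, 1]
Peg 1: [3]
Peg 2: [2]

After move 8 (0->2):
Peg 0: [4]
Peg 1: [3]
Peg 2: [2, 1]

After move 9 (2->0):
Peg 0: [4, 1]
Peg 1: [3]
Peg 2: [2]

After move 10 (0->1):
Peg 0: [4]
Peg 1: [3, 1]
Peg 2: [2]

Answer: Peg 0: [4]
Peg 1: [3, 1]
Peg 2: [2]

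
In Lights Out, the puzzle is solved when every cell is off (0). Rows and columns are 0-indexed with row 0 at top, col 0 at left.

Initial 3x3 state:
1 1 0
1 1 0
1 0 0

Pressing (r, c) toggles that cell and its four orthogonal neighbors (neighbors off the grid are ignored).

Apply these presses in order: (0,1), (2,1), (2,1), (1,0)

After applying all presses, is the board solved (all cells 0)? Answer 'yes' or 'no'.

After press 1 at (0,1):
0 0 1
1 0 0
1 0 0

After press 2 at (2,1):
0 0 1
1 1 0
0 1 1

After press 3 at (2,1):
0 0 1
1 0 0
1 0 0

After press 4 at (1,0):
1 0 1
0 1 0
0 0 0

Lights still on: 3

Answer: no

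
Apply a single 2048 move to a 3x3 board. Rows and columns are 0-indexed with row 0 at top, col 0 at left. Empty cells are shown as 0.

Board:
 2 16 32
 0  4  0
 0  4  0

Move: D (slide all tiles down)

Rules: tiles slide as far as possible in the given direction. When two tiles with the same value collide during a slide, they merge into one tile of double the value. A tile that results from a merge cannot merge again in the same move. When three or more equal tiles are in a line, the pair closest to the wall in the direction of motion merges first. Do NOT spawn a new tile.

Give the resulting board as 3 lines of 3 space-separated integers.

Answer:  0  0  0
 0 16  0
 2  8 32

Derivation:
Slide down:
col 0: [2, 0, 0] -> [0, 0, 2]
col 1: [16, 4, 4] -> [0, 16, 8]
col 2: [32, 0, 0] -> [0, 0, 32]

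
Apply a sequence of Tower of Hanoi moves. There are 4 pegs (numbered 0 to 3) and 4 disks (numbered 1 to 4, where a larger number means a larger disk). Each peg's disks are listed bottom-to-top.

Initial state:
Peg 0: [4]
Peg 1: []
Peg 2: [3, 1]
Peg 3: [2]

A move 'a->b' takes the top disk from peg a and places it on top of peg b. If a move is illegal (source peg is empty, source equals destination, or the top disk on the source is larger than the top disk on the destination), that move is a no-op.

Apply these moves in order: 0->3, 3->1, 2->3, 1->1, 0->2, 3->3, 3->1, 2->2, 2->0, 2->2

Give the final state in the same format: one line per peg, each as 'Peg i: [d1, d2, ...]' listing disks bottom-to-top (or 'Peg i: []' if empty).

Answer: Peg 0: [4, 3]
Peg 1: [2, 1]
Peg 2: []
Peg 3: []

Derivation:
After move 1 (0->3):
Peg 0: [4]
Peg 1: []
Peg 2: [3, 1]
Peg 3: [2]

After move 2 (3->1):
Peg 0: [4]
Peg 1: [2]
Peg 2: [3, 1]
Peg 3: []

After move 3 (2->3):
Peg 0: [4]
Peg 1: [2]
Peg 2: [3]
Peg 3: [1]

After move 4 (1->1):
Peg 0: [4]
Peg 1: [2]
Peg 2: [3]
Peg 3: [1]

After move 5 (0->2):
Peg 0: [4]
Peg 1: [2]
Peg 2: [3]
Peg 3: [1]

After move 6 (3->3):
Peg 0: [4]
Peg 1: [2]
Peg 2: [3]
Peg 3: [1]

After move 7 (3->1):
Peg 0: [4]
Peg 1: [2, 1]
Peg 2: [3]
Peg 3: []

After move 8 (2->2):
Peg 0: [4]
Peg 1: [2, 1]
Peg 2: [3]
Peg 3: []

After move 9 (2->0):
Peg 0: [4, 3]
Peg 1: [2, 1]
Peg 2: []
Peg 3: []

After move 10 (2->2):
Peg 0: [4, 3]
Peg 1: [2, 1]
Peg 2: []
Peg 3: []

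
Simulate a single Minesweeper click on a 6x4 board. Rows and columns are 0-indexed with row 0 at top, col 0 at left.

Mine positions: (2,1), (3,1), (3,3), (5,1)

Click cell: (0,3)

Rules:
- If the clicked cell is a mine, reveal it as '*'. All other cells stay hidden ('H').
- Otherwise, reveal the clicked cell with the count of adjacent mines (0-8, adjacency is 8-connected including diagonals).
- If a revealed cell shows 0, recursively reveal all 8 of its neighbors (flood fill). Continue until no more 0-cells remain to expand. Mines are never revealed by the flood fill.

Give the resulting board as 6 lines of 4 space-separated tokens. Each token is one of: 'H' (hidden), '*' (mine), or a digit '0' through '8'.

0 0 0 0
1 1 1 0
H H 3 1
H H H H
H H H H
H H H H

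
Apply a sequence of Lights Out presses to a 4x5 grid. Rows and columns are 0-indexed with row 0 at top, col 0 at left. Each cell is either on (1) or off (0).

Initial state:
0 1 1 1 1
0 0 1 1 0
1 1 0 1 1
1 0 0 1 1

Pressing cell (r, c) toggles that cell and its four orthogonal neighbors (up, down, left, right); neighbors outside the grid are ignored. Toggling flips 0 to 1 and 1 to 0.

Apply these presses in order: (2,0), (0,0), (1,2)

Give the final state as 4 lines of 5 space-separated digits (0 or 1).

Answer: 1 0 0 1 1
0 1 0 0 0
0 0 1 1 1
0 0 0 1 1

Derivation:
After press 1 at (2,0):
0 1 1 1 1
1 0 1 1 0
0 0 0 1 1
0 0 0 1 1

After press 2 at (0,0):
1 0 1 1 1
0 0 1 1 0
0 0 0 1 1
0 0 0 1 1

After press 3 at (1,2):
1 0 0 1 1
0 1 0 0 0
0 0 1 1 1
0 0 0 1 1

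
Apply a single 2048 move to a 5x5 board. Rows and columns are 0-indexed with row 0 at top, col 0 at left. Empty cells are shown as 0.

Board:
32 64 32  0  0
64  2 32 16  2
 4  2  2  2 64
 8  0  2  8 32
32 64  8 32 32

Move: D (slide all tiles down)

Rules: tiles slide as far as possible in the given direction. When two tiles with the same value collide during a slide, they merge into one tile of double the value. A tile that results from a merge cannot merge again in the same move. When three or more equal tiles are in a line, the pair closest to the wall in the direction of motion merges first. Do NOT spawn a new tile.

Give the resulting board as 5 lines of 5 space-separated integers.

Slide down:
col 0: [32, 64, 4, 8, 32] -> [32, 64, 4, 8, 32]
col 1: [64, 2, 2, 0, 64] -> [0, 0, 64, 4, 64]
col 2: [32, 32, 2, 2, 8] -> [0, 0, 64, 4, 8]
col 3: [0, 16, 2, 8, 32] -> [0, 16, 2, 8, 32]
col 4: [0, 2, 64, 32, 32] -> [0, 0, 2, 64, 64]

Answer: 32  0  0  0  0
64  0  0 16  0
 4 64 64  2  2
 8  4  4  8 64
32 64  8 32 64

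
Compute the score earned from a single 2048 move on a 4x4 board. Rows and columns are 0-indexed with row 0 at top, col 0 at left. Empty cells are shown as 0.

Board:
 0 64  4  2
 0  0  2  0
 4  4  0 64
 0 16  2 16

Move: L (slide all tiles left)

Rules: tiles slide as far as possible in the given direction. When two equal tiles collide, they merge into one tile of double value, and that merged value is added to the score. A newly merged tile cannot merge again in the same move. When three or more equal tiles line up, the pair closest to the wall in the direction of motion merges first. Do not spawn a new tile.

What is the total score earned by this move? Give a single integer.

Answer: 8

Derivation:
Slide left:
row 0: [0, 64, 4, 2] -> [64, 4, 2, 0]  score +0 (running 0)
row 1: [0, 0, 2, 0] -> [2, 0, 0, 0]  score +0 (running 0)
row 2: [4, 4, 0, 64] -> [8, 64, 0, 0]  score +8 (running 8)
row 3: [0, 16, 2, 16] -> [16, 2, 16, 0]  score +0 (running 8)
Board after move:
64  4  2  0
 2  0  0  0
 8 64  0  0
16  2 16  0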